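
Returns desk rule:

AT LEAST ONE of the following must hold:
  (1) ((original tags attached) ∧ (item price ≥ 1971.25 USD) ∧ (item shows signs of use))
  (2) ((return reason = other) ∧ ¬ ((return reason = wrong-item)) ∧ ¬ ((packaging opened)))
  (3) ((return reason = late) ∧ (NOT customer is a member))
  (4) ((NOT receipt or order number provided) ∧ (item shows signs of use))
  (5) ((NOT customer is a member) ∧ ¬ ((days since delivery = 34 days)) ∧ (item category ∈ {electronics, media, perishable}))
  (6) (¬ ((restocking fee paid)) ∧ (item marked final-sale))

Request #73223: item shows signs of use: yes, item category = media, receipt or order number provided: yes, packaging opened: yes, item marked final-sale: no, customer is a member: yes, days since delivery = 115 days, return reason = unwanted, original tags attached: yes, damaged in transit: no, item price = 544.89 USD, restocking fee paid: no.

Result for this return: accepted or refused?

Atomic conditions:
  original tags attached: yes → true
  item price ≥ 1971.25 USD: 544.89 ≥ 1971.25 is false
  item shows signs of use: yes → true
  return reason = other: unwanted == other is false
  return reason = wrong-item: unwanted == wrong-item is false
  packaging opened: yes → true
  return reason = late: unwanted == late is false
  NOT customer is a member: yes → false
  NOT receipt or order number provided: yes → false
  days since delivery = 34 days: 115 == 34 is false
  item category ∈ {electronics, media, perishable}: media is in the set → true
  restocking fee paid: no → false
  item marked final-sale: no → false
Combine:
[1] true AND false AND true = false
[2.2] NOT false = true
[2.3] NOT true = false
[2] false AND true AND false = false
[3] false AND false = false
[4] false AND true = false
[5.2] NOT false = true
[5] false AND true AND true = false
[6.1] NOT false = true
[6] true AND false = false
[root] false OR false OR false OR false OR false OR false = false
Overall: false → refused

Refused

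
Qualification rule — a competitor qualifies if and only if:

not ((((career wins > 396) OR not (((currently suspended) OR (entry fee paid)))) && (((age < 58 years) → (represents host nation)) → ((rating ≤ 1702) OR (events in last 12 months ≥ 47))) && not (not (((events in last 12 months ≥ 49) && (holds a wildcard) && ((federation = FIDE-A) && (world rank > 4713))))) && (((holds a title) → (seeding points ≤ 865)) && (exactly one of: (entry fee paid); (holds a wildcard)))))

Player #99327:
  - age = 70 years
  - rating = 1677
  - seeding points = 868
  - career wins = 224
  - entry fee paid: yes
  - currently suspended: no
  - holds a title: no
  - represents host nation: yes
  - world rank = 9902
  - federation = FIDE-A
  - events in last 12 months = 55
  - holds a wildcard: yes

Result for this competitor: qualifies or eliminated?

Atomic conditions:
  career wins > 396: 224 > 396 is false
  currently suspended: no → false
  entry fee paid: yes → true
  age < 58 years: 70 < 58 is false
  represents host nation: yes → true
  rating ≤ 1702: 1677 ≤ 1702 is true
  events in last 12 months ≥ 47: 55 ≥ 47 is true
  events in last 12 months ≥ 49: 55 ≥ 49 is true
  holds a wildcard: yes → true
  federation = FIDE-A: FIDE-A == FIDE-A is true
  world rank > 4713: 9902 > 4713 is true
  holds a title: no → false
  seeding points ≤ 865: 868 ≤ 865 is false
Combine:
[1.1.2.1] false OR true = true
[1.1.2] NOT true = false
[1.1] false OR false = false
[1.2.1] false → true (antecedent false ⇒ implication holds) = true
[1.2.2] true OR true = true
[1.2] true → true = true
[1.3.1.1.3] true AND true = true
[1.3.1.1] true AND true AND true = true
[1.3.1] NOT true = false
[1.3] NOT false = true
[1.4.1] false → false (antecedent false ⇒ implication holds) = true
[1.4.2] exactly-one(true, true) = false
[1.4] true AND false = false
[1] false AND true AND true AND false = false
[root] NOT false = true
Overall: true → qualifies

Qualifies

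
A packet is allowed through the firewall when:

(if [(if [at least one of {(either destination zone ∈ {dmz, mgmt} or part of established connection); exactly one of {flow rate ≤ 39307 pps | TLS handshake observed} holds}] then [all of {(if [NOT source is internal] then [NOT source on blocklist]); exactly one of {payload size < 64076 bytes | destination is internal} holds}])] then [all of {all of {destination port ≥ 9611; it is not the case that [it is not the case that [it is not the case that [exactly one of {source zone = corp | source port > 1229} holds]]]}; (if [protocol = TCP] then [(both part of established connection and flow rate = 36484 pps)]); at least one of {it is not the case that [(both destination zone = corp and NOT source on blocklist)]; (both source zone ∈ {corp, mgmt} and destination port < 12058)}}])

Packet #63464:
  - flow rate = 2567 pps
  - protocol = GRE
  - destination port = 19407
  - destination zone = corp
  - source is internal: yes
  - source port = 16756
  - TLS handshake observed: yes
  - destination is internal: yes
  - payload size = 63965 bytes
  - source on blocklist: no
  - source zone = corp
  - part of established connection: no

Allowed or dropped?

Dropped

Atomic conditions:
  destination zone ∈ {dmz, mgmt}: corp is not in the set → false
  part of established connection: no → false
  flow rate ≤ 39307 pps: 2567 ≤ 39307 is true
  TLS handshake observed: yes → true
  NOT source is internal: yes → false
  NOT source on blocklist: no → true
  payload size < 64076 bytes: 63965 < 64076 is true
  destination is internal: yes → true
  destination port ≥ 9611: 19407 ≥ 9611 is true
  source zone = corp: corp == corp is true
  source port > 1229: 16756 > 1229 is true
  protocol = TCP: GRE == TCP is false
  flow rate = 36484 pps: 2567 == 36484 is false
  destination zone = corp: corp == corp is true
  source zone ∈ {corp, mgmt}: corp is in the set → true
  destination port < 12058: 19407 < 12058 is false
Combine:
[1.1.1] false OR false = false
[1.1.2] exactly-one(true, true) = false
[1.1] false OR false = false
[1.2.1] false → true (antecedent false ⇒ implication holds) = true
[1.2.2] exactly-one(true, true) = false
[1.2] true AND false = false
[1] false → false (antecedent false ⇒ implication holds) = true
[2.1.2.1.1.1] exactly-one(true, true) = false
[2.1.2.1.1] NOT false = true
[2.1.2.1] NOT true = false
[2.1.2] NOT false = true
[2.1] true AND true = true
[2.2.2] false AND false = false
[2.2] false → false (antecedent false ⇒ implication holds) = true
[2.3.1.1] true AND true = true
[2.3.1] NOT true = false
[2.3.2] true AND false = false
[2.3] false OR false = false
[2] true AND true AND false = false
[root] true → false = false
Overall: false → dropped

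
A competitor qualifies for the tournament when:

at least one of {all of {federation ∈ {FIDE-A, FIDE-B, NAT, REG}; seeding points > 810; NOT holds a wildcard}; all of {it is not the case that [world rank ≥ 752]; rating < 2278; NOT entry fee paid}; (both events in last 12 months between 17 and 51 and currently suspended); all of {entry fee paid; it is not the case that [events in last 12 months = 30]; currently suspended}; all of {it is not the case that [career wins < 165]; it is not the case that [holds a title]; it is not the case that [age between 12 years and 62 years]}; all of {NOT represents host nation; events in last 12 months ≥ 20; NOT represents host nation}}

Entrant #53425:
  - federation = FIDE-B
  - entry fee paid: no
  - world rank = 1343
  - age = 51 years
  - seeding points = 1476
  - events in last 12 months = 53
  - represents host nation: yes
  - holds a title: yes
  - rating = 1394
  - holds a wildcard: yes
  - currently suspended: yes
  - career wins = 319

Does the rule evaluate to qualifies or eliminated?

Eliminated

Atomic conditions:
  federation ∈ {FIDE-A, FIDE-B, NAT, REG}: FIDE-B is in the set → true
  seeding points > 810: 1476 > 810 is true
  NOT holds a wildcard: yes → false
  world rank ≥ 752: 1343 ≥ 752 is true
  rating < 2278: 1394 < 2278 is true
  NOT entry fee paid: no → true
  events in last 12 months between 17 and 51: 53 in [17, 51] is false
  currently suspended: yes → true
  entry fee paid: no → false
  events in last 12 months = 30: 53 == 30 is false
  career wins < 165: 319 < 165 is false
  holds a title: yes → true
  age between 12 years and 62 years: 51 in [12, 62] is true
  NOT represents host nation: yes → false
  events in last 12 months ≥ 20: 53 ≥ 20 is true
Combine:
[1] true AND true AND false = false
[2.1] NOT true = false
[2] false AND true AND true = false
[3] false AND true = false
[4.2] NOT false = true
[4] false AND true AND true = false
[5.1] NOT false = true
[5.2] NOT true = false
[5.3] NOT true = false
[5] true AND false AND false = false
[6] false AND true AND false = false
[root] false OR false OR false OR false OR false OR false = false
Overall: false → eliminated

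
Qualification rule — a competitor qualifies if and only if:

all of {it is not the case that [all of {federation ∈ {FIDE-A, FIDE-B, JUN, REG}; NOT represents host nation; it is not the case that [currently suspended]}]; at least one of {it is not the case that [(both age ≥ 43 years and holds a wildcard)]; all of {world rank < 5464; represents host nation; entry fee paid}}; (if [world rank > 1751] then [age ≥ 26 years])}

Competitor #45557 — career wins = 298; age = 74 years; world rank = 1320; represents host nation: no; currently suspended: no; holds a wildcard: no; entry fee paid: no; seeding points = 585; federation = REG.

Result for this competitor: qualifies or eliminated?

Atomic conditions:
  federation ∈ {FIDE-A, FIDE-B, JUN, REG}: REG is in the set → true
  NOT represents host nation: no → true
  currently suspended: no → false
  age ≥ 43 years: 74 ≥ 43 is true
  holds a wildcard: no → false
  world rank < 5464: 1320 < 5464 is true
  represents host nation: no → false
  entry fee paid: no → false
  world rank > 1751: 1320 > 1751 is false
  age ≥ 26 years: 74 ≥ 26 is true
Combine:
[1.1.3] NOT false = true
[1.1] true AND true AND true = true
[1] NOT true = false
[2.1.1] true AND false = false
[2.1] NOT false = true
[2.2] true AND false AND false = false
[2] true OR false = true
[3] false → true (antecedent false ⇒ implication holds) = true
[root] false AND true AND true = false
Overall: false → eliminated

Eliminated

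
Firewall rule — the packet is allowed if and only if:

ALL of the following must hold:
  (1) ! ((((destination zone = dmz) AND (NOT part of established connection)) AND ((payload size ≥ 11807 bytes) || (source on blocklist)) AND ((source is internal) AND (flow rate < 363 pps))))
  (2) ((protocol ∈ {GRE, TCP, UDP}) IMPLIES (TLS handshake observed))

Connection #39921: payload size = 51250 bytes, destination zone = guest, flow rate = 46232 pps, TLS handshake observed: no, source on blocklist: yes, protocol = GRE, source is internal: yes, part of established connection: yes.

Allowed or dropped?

Atomic conditions:
  destination zone = dmz: guest == dmz is false
  NOT part of established connection: yes → false
  payload size ≥ 11807 bytes: 51250 ≥ 11807 is true
  source on blocklist: yes → true
  source is internal: yes → true
  flow rate < 363 pps: 46232 < 363 is false
  protocol ∈ {GRE, TCP, UDP}: GRE is in the set → true
  TLS handshake observed: no → false
Combine:
[1.1.1] false AND false = false
[1.1.2] true OR true = true
[1.1.3] true AND false = false
[1.1] false AND true AND false = false
[1] NOT false = true
[2] true → false = false
[root] true AND false = false
Overall: false → dropped

Dropped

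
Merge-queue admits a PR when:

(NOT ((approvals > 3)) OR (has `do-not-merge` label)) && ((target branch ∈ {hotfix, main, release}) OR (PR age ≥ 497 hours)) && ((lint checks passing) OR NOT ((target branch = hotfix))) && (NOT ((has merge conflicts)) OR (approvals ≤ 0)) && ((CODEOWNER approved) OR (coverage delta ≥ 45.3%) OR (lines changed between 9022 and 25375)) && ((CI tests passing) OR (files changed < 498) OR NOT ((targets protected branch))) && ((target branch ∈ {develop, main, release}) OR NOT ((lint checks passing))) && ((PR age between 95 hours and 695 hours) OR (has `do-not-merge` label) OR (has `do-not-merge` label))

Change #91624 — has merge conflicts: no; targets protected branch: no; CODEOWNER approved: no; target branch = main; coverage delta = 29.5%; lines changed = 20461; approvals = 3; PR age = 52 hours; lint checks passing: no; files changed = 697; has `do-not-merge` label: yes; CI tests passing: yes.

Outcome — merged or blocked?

Merged

Atomic conditions:
  approvals > 3: 3 > 3 is false
  has `do-not-merge` label: yes → true
  target branch ∈ {hotfix, main, release}: main is in the set → true
  PR age ≥ 497 hours: 52 ≥ 497 is false
  lint checks passing: no → false
  target branch = hotfix: main == hotfix is false
  has merge conflicts: no → false
  approvals ≤ 0: 3 ≤ 0 is false
  CODEOWNER approved: no → false
  coverage delta ≥ 45.3%: 29.5 ≥ 45.3 is false
  lines changed between 9022 and 25375: 20461 in [9022, 25375] is true
  CI tests passing: yes → true
  files changed < 498: 697 < 498 is false
  targets protected branch: no → false
  target branch ∈ {develop, main, release}: main is in the set → true
  PR age between 95 hours and 695 hours: 52 in [95, 695] is false
Combine:
[1.1] NOT false = true
[1] true OR true = true
[2] true OR false = true
[3.2] NOT false = true
[3] false OR true = true
[4.1] NOT false = true
[4] true OR false = true
[5] false OR false OR true = true
[6.3] NOT false = true
[6] true OR false OR true = true
[7.2] NOT false = true
[7] true OR true = true
[8] false OR true OR true = true
[root] true AND true AND true AND true AND true AND true AND true AND true = true
Overall: true → merged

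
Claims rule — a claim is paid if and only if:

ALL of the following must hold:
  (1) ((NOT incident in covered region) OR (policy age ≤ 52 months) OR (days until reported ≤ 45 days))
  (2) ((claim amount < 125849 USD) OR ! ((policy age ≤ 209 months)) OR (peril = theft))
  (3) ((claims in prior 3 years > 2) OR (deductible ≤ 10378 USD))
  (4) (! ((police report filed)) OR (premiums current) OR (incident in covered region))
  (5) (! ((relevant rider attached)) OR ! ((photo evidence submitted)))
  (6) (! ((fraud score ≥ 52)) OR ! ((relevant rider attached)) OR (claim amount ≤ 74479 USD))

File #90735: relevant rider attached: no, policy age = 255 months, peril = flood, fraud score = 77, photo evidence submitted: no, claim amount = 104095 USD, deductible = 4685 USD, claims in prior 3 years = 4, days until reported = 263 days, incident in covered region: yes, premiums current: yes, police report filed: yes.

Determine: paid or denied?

Atomic conditions:
  NOT incident in covered region: yes → false
  policy age ≤ 52 months: 255 ≤ 52 is false
  days until reported ≤ 45 days: 263 ≤ 45 is false
  claim amount < 125849 USD: 104095 < 125849 is true
  policy age ≤ 209 months: 255 ≤ 209 is false
  peril = theft: flood == theft is false
  claims in prior 3 years > 2: 4 > 2 is true
  deductible ≤ 10378 USD: 4685 ≤ 10378 is true
  police report filed: yes → true
  premiums current: yes → true
  incident in covered region: yes → true
  relevant rider attached: no → false
  photo evidence submitted: no → false
  fraud score ≥ 52: 77 ≥ 52 is true
  claim amount ≤ 74479 USD: 104095 ≤ 74479 is false
Combine:
[1] false OR false OR false = false
[2.2] NOT false = true
[2] true OR true OR false = true
[3] true OR true = true
[4.1] NOT true = false
[4] false OR true OR true = true
[5.1] NOT false = true
[5.2] NOT false = true
[5] true OR true = true
[6.1] NOT true = false
[6.2] NOT false = true
[6] false OR true OR false = true
[root] false AND true AND true AND true AND true AND true = false
Overall: false → denied

Denied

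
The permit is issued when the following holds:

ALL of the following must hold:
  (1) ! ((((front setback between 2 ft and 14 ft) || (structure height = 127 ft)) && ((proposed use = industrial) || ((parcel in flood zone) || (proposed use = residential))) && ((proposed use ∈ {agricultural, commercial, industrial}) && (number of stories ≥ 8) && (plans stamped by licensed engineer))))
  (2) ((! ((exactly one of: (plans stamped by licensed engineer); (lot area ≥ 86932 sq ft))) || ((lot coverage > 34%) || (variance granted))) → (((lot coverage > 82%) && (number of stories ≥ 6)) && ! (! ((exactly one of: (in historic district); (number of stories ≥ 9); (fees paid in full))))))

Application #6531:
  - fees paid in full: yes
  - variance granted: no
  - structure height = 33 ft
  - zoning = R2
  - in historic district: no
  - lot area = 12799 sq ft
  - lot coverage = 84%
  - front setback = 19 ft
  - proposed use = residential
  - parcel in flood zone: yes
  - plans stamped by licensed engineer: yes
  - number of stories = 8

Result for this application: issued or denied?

Atomic conditions:
  front setback between 2 ft and 14 ft: 19 in [2, 14] is false
  structure height = 127 ft: 33 == 127 is false
  proposed use = industrial: residential == industrial is false
  parcel in flood zone: yes → true
  proposed use = residential: residential == residential is true
  proposed use ∈ {agricultural, commercial, industrial}: residential is not in the set → false
  number of stories ≥ 8: 8 ≥ 8 is true
  plans stamped by licensed engineer: yes → true
  lot area ≥ 86932 sq ft: 12799 ≥ 86932 is false
  lot coverage > 34%: 84 > 34 is true
  variance granted: no → false
  lot coverage > 82%: 84 > 82 is true
  number of stories ≥ 6: 8 ≥ 6 is true
  in historic district: no → false
  number of stories ≥ 9: 8 ≥ 9 is false
  fees paid in full: yes → true
Combine:
[1.1.1] false OR false = false
[1.1.2.2] true OR true = true
[1.1.2] false OR true = true
[1.1.3] false AND true AND true = false
[1.1] false AND true AND false = false
[1] NOT false = true
[2.1.1.1] exactly-one(true, false) = true
[2.1.1] NOT true = false
[2.1.2] true OR false = true
[2.1] false OR true = true
[2.2.1] true AND true = true
[2.2.2.1.1] exactly-one(false, false, true) = true
[2.2.2.1] NOT true = false
[2.2.2] NOT false = true
[2.2] true AND true = true
[2] true → true = true
[root] true AND true = true
Overall: true → issued

Issued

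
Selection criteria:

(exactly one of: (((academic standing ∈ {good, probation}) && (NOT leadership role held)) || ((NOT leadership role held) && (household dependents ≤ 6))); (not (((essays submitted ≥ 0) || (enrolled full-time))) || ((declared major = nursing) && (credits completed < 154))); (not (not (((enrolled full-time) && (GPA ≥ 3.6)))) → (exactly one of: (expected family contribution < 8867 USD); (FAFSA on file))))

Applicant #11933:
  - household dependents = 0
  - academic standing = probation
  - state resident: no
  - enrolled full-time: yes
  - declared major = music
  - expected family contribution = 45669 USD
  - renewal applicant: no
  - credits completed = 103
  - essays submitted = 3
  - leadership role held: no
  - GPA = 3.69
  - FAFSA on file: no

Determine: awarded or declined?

Atomic conditions:
  academic standing ∈ {good, probation}: probation is in the set → true
  NOT leadership role held: no → true
  household dependents ≤ 6: 0 ≤ 6 is true
  essays submitted ≥ 0: 3 ≥ 0 is true
  enrolled full-time: yes → true
  declared major = nursing: music == nursing is false
  credits completed < 154: 103 < 154 is true
  GPA ≥ 3.6: 3.69 ≥ 3.6 is true
  expected family contribution < 8867 USD: 45669 < 8867 is false
  FAFSA on file: no → false
Combine:
[1.1] true AND true = true
[1.2] true AND true = true
[1] true OR true = true
[2.1.1] true OR true = true
[2.1] NOT true = false
[2.2] false AND true = false
[2] false OR false = false
[3.1.1.1] true AND true = true
[3.1.1] NOT true = false
[3.1] NOT false = true
[3.2] exactly-one(false, false) = false
[3] true → false = false
[root] exactly-one(true, false, false) = true
Overall: true → awarded

Awarded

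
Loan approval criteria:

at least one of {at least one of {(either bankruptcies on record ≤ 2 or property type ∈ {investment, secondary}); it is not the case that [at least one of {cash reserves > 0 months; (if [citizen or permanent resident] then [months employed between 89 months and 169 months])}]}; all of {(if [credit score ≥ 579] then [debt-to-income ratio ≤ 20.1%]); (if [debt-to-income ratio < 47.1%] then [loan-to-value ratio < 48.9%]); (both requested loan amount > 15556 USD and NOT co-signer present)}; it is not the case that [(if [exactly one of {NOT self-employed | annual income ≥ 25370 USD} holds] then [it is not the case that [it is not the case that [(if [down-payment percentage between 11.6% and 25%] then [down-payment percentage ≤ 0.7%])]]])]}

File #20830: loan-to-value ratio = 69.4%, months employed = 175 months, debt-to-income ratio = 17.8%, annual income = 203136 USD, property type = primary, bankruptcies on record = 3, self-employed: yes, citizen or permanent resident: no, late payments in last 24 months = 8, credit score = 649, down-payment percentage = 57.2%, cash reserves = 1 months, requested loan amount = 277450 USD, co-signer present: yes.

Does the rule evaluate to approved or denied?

Denied

Atomic conditions:
  bankruptcies on record ≤ 2: 3 ≤ 2 is false
  property type ∈ {investment, secondary}: primary is not in the set → false
  cash reserves > 0 months: 1 > 0 is true
  citizen or permanent resident: no → false
  months employed between 89 months and 169 months: 175 in [89, 169] is false
  credit score ≥ 579: 649 ≥ 579 is true
  debt-to-income ratio ≤ 20.1%: 17.8 ≤ 20.1 is true
  debt-to-income ratio < 47.1%: 17.8 < 47.1 is true
  loan-to-value ratio < 48.9%: 69.4 < 48.9 is false
  requested loan amount > 15556 USD: 277450 > 15556 is true
  NOT co-signer present: yes → false
  NOT self-employed: yes → false
  annual income ≥ 25370 USD: 203136 ≥ 25370 is true
  down-payment percentage between 11.6% and 25%: 57.2 in [11.6, 25] is false
  down-payment percentage ≤ 0.7%: 57.2 ≤ 0.7 is false
Combine:
[1.1] false OR false = false
[1.2.1.2] false → false (antecedent false ⇒ implication holds) = true
[1.2.1] true OR true = true
[1.2] NOT true = false
[1] false OR false = false
[2.1] true → true = true
[2.2] true → false = false
[2.3] true AND false = false
[2] true AND false AND false = false
[3.1.1] exactly-one(false, true) = true
[3.1.2.1.1] false → false (antecedent false ⇒ implication holds) = true
[3.1.2.1] NOT true = false
[3.1.2] NOT false = true
[3.1] true → true = true
[3] NOT true = false
[root] false OR false OR false = false
Overall: false → denied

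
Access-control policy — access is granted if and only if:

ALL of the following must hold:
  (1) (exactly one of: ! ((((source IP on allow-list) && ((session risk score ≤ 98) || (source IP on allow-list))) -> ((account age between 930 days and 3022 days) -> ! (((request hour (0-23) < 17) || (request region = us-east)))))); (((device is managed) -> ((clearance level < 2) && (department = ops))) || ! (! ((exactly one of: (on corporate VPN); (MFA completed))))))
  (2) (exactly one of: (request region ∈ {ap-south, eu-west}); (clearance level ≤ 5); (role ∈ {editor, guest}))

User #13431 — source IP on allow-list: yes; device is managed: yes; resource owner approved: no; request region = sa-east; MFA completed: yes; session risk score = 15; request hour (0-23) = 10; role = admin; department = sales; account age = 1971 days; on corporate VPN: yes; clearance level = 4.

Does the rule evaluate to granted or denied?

Granted

Atomic conditions:
  source IP on allow-list: yes → true
  session risk score ≤ 98: 15 ≤ 98 is true
  account age between 930 days and 3022 days: 1971 in [930, 3022] is true
  request hour (0-23) < 17: 10 < 17 is true
  request region = us-east: sa-east == us-east is false
  device is managed: yes → true
  clearance level < 2: 4 < 2 is false
  department = ops: sales == ops is false
  on corporate VPN: yes → true
  MFA completed: yes → true
  request region ∈ {ap-south, eu-west}: sa-east is not in the set → false
  clearance level ≤ 5: 4 ≤ 5 is true
  role ∈ {editor, guest}: admin is not in the set → false
Combine:
[1.1.1.1.2] true OR true = true
[1.1.1.1] true AND true = true
[1.1.1.2.2.1] true OR false = true
[1.1.1.2.2] NOT true = false
[1.1.1.2] true → false = false
[1.1.1] true → false = false
[1.1] NOT false = true
[1.2.1.2] false AND false = false
[1.2.1] true → false = false
[1.2.2.1.1] exactly-one(true, true) = false
[1.2.2.1] NOT false = true
[1.2.2] NOT true = false
[1.2] false OR false = false
[1] exactly-one(true, false) = true
[2] exactly-one(false, true, false) = true
[root] true AND true = true
Overall: true → granted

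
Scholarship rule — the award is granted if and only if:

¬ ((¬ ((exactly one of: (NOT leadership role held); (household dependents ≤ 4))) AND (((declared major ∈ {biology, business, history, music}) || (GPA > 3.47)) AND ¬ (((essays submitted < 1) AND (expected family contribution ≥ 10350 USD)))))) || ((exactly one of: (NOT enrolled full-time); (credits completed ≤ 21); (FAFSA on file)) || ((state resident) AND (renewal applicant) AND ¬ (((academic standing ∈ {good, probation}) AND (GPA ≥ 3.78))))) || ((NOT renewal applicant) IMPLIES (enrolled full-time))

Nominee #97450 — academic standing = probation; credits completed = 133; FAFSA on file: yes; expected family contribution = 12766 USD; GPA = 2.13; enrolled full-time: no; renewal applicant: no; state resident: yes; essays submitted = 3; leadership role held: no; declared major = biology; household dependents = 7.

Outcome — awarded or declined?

Atomic conditions:
  NOT leadership role held: no → true
  household dependents ≤ 4: 7 ≤ 4 is false
  declared major ∈ {biology, business, history, music}: biology is in the set → true
  GPA > 3.47: 2.13 > 3.47 is false
  essays submitted < 1: 3 < 1 is false
  expected family contribution ≥ 10350 USD: 12766 ≥ 10350 is true
  NOT enrolled full-time: no → true
  credits completed ≤ 21: 133 ≤ 21 is false
  FAFSA on file: yes → true
  state resident: yes → true
  renewal applicant: no → false
  academic standing ∈ {good, probation}: probation is in the set → true
  GPA ≥ 3.78: 2.13 ≥ 3.78 is false
  NOT renewal applicant: no → true
  enrolled full-time: no → false
Combine:
[1.1.1.1] exactly-one(true, false) = true
[1.1.1] NOT true = false
[1.1.2.1] true OR false = true
[1.1.2.2.1] false AND true = false
[1.1.2.2] NOT false = true
[1.1.2] true AND true = true
[1.1] false AND true = false
[1] NOT false = true
[2.1] exactly-one(true, false, true) = false
[2.2.3.1] true AND false = false
[2.2.3] NOT false = true
[2.2] true AND false AND true = false
[2] false OR false = false
[3] true → false = false
[root] true OR false OR false = true
Overall: true → awarded

Awarded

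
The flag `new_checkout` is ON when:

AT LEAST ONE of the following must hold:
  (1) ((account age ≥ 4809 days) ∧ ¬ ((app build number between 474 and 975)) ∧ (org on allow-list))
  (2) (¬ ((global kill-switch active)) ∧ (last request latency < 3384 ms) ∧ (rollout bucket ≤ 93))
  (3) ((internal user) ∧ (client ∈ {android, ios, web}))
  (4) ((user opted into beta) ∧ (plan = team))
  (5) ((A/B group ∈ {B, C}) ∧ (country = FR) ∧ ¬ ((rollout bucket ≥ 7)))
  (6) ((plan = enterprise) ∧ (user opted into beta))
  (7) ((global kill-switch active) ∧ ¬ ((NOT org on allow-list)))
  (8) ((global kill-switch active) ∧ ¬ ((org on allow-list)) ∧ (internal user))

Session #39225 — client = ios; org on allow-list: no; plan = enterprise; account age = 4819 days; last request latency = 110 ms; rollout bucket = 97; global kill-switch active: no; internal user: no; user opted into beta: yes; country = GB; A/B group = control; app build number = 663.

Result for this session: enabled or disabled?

Atomic conditions:
  account age ≥ 4809 days: 4819 ≥ 4809 is true
  app build number between 474 and 975: 663 in [474, 975] is true
  org on allow-list: no → false
  global kill-switch active: no → false
  last request latency < 3384 ms: 110 < 3384 is true
  rollout bucket ≤ 93: 97 ≤ 93 is false
  internal user: no → false
  client ∈ {android, ios, web}: ios is in the set → true
  user opted into beta: yes → true
  plan = team: enterprise == team is false
  A/B group ∈ {B, C}: control is not in the set → false
  country = FR: GB == FR is false
  rollout bucket ≥ 7: 97 ≥ 7 is true
  plan = enterprise: enterprise == enterprise is true
  NOT org on allow-list: no → true
Combine:
[1.2] NOT true = false
[1] true AND false AND false = false
[2.1] NOT false = true
[2] true AND true AND false = false
[3] false AND true = false
[4] true AND false = false
[5.3] NOT true = false
[5] false AND false AND false = false
[6] true AND true = true
[7.2] NOT true = false
[7] false AND false = false
[8.2] NOT false = true
[8] false AND true AND false = false
[root] false OR false OR false OR false OR false OR true OR false OR false = true
Overall: true → enabled

Enabled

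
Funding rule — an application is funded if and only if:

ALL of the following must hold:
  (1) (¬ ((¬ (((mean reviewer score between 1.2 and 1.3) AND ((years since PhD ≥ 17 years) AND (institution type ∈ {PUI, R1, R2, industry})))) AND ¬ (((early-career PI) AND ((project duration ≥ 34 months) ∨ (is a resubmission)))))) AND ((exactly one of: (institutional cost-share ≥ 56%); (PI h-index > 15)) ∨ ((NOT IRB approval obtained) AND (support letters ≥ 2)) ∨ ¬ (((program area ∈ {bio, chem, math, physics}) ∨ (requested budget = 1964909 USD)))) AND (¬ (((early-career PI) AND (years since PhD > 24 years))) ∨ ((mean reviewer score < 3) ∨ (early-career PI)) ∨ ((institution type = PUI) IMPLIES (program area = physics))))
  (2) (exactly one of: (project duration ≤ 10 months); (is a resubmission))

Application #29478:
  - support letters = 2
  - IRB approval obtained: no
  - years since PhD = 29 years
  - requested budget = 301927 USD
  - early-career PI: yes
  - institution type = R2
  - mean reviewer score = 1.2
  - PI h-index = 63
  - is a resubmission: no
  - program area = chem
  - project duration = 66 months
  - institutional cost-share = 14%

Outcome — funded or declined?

Declined

Atomic conditions:
  mean reviewer score between 1.2 and 1.3: 1.2 in [1.2, 1.3] is true
  years since PhD ≥ 17 years: 29 ≥ 17 is true
  institution type ∈ {PUI, R1, R2, industry}: R2 is in the set → true
  early-career PI: yes → true
  project duration ≥ 34 months: 66 ≥ 34 is true
  is a resubmission: no → false
  institutional cost-share ≥ 56%: 14 ≥ 56 is false
  PI h-index > 15: 63 > 15 is true
  NOT IRB approval obtained: no → true
  support letters ≥ 2: 2 ≥ 2 is true
  program area ∈ {bio, chem, math, physics}: chem is in the set → true
  requested budget = 1964909 USD: 301927 == 1964909 is false
  years since PhD > 24 years: 29 > 24 is true
  mean reviewer score < 3: 1.2 < 3 is true
  institution type = PUI: R2 == PUI is false
  program area = physics: chem == physics is false
  project duration ≤ 10 months: 66 ≤ 10 is false
Combine:
[1.1.1.1.1.2] true AND true = true
[1.1.1.1.1] true AND true = true
[1.1.1.1] NOT true = false
[1.1.1.2.1.2] true OR false = true
[1.1.1.2.1] true AND true = true
[1.1.1.2] NOT true = false
[1.1.1] false AND false = false
[1.1] NOT false = true
[1.2.1] exactly-one(false, true) = true
[1.2.2] true AND true = true
[1.2.3.1] true OR false = true
[1.2.3] NOT true = false
[1.2] true OR true OR false = true
[1.3.1.1] true AND true = true
[1.3.1] NOT true = false
[1.3.2] true OR true = true
[1.3.3] false → false (antecedent false ⇒ implication holds) = true
[1.3] false OR true OR true = true
[1] true AND true AND true = true
[2] exactly-one(false, false) = false
[root] true AND false = false
Overall: false → declined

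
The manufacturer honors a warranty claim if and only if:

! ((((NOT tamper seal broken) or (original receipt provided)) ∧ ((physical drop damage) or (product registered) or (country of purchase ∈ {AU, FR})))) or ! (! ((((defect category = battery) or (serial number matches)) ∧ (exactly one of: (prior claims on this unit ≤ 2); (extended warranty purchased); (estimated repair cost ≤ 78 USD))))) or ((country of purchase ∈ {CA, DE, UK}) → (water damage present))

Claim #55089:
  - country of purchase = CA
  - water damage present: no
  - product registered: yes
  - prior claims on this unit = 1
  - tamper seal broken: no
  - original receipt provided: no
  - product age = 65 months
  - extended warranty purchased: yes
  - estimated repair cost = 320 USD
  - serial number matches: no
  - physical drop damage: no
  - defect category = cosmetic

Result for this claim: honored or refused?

Refused

Atomic conditions:
  NOT tamper seal broken: no → true
  original receipt provided: no → false
  physical drop damage: no → false
  product registered: yes → true
  country of purchase ∈ {AU, FR}: CA is not in the set → false
  defect category = battery: cosmetic == battery is false
  serial number matches: no → false
  prior claims on this unit ≤ 2: 1 ≤ 2 is true
  extended warranty purchased: yes → true
  estimated repair cost ≤ 78 USD: 320 ≤ 78 is false
  country of purchase ∈ {CA, DE, UK}: CA is in the set → true
  water damage present: no → false
Combine:
[1.1.1] true OR false = true
[1.1.2] false OR true OR false = true
[1.1] true AND true = true
[1] NOT true = false
[2.1.1.1] false OR false = false
[2.1.1.2] exactly-one(true, true, false) = false
[2.1.1] false AND false = false
[2.1] NOT false = true
[2] NOT true = false
[3] true → false = false
[root] false OR false OR false = false
Overall: false → refused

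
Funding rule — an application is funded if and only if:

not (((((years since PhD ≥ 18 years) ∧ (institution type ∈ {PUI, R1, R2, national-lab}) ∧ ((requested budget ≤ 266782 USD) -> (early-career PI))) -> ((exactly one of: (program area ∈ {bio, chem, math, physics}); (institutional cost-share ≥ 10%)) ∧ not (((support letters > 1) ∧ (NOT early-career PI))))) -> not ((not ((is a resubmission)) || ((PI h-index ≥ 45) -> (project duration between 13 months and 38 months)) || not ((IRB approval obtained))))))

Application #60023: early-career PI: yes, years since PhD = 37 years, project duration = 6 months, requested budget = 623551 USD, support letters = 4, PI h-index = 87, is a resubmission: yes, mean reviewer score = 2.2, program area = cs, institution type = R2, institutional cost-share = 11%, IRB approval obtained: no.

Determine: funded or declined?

Atomic conditions:
  years since PhD ≥ 18 years: 37 ≥ 18 is true
  institution type ∈ {PUI, R1, R2, national-lab}: R2 is in the set → true
  requested budget ≤ 266782 USD: 623551 ≤ 266782 is false
  early-career PI: yes → true
  program area ∈ {bio, chem, math, physics}: cs is not in the set → false
  institutional cost-share ≥ 10%: 11 ≥ 10 is true
  support letters > 1: 4 > 1 is true
  NOT early-career PI: yes → false
  is a resubmission: yes → true
  PI h-index ≥ 45: 87 ≥ 45 is true
  project duration between 13 months and 38 months: 6 in [13, 38] is false
  IRB approval obtained: no → false
Combine:
[1.1.1.3] false → true (antecedent false ⇒ implication holds) = true
[1.1.1] true AND true AND true = true
[1.1.2.1] exactly-one(false, true) = true
[1.1.2.2.1] true AND false = false
[1.1.2.2] NOT false = true
[1.1.2] true AND true = true
[1.1] true → true = true
[1.2.1.1] NOT true = false
[1.2.1.2] true → false = false
[1.2.1.3] NOT false = true
[1.2.1] false OR false OR true = true
[1.2] NOT true = false
[1] true → false = false
[root] NOT false = true
Overall: true → funded

Funded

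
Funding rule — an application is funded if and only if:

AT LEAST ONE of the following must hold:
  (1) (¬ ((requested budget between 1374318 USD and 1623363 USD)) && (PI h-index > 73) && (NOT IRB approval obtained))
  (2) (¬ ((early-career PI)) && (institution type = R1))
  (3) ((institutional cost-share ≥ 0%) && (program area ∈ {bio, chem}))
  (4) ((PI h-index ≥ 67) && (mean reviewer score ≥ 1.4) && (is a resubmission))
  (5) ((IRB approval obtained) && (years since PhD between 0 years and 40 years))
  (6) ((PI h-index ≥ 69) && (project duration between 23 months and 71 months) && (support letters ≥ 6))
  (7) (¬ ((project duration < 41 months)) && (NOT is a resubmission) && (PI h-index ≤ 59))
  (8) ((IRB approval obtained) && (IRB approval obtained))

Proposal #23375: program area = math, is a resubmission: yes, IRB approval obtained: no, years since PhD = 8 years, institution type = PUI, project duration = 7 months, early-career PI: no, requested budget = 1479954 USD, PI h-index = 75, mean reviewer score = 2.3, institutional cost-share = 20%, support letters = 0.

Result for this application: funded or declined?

Atomic conditions:
  requested budget between 1374318 USD and 1623363 USD: 1479954 in [1374318, 1623363] is true
  PI h-index > 73: 75 > 73 is true
  NOT IRB approval obtained: no → true
  early-career PI: no → false
  institution type = R1: PUI == R1 is false
  institutional cost-share ≥ 0%: 20 ≥ 0 is true
  program area ∈ {bio, chem}: math is not in the set → false
  PI h-index ≥ 67: 75 ≥ 67 is true
  mean reviewer score ≥ 1.4: 2.3 ≥ 1.4 is true
  is a resubmission: yes → true
  IRB approval obtained: no → false
  years since PhD between 0 years and 40 years: 8 in [0, 40] is true
  PI h-index ≥ 69: 75 ≥ 69 is true
  project duration between 23 months and 71 months: 7 in [23, 71] is false
  support letters ≥ 6: 0 ≥ 6 is false
  project duration < 41 months: 7 < 41 is true
  NOT is a resubmission: yes → false
  PI h-index ≤ 59: 75 ≤ 59 is false
Combine:
[1.1] NOT true = false
[1] false AND true AND true = false
[2.1] NOT false = true
[2] true AND false = false
[3] true AND false = false
[4] true AND true AND true = true
[5] false AND true = false
[6] true AND false AND false = false
[7.1] NOT true = false
[7] false AND false AND false = false
[8] false AND false = false
[root] false OR false OR false OR true OR false OR false OR false OR false = true
Overall: true → funded

Funded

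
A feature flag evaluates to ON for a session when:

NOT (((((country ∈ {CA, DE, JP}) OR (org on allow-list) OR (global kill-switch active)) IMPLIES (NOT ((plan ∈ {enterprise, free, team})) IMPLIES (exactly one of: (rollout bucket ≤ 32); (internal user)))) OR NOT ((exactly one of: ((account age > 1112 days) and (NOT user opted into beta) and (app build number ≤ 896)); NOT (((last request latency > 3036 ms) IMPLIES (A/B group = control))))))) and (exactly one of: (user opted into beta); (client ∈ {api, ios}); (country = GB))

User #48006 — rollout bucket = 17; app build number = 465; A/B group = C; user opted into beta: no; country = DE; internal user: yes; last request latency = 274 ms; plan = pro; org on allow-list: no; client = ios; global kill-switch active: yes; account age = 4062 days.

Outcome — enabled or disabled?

Enabled

Atomic conditions:
  country ∈ {CA, DE, JP}: DE is in the set → true
  org on allow-list: no → false
  global kill-switch active: yes → true
  plan ∈ {enterprise, free, team}: pro is not in the set → false
  rollout bucket ≤ 32: 17 ≤ 32 is true
  internal user: yes → true
  account age > 1112 days: 4062 > 1112 is true
  NOT user opted into beta: no → true
  app build number ≤ 896: 465 ≤ 896 is true
  last request latency > 3036 ms: 274 > 3036 is false
  A/B group = control: C == control is false
  user opted into beta: no → false
  client ∈ {api, ios}: ios is in the set → true
  country = GB: DE == GB is false
Combine:
[1.1.1.1] true OR false OR true = true
[1.1.1.2.1] NOT false = true
[1.1.1.2.2] exactly-one(true, true) = false
[1.1.1.2] true → false = false
[1.1.1] true → false = false
[1.1.2.1.1] true AND true AND true = true
[1.1.2.1.2.1] false → false (antecedent false ⇒ implication holds) = true
[1.1.2.1.2] NOT true = false
[1.1.2.1] exactly-one(true, false) = true
[1.1.2] NOT true = false
[1.1] false OR false = false
[1] NOT false = true
[2] exactly-one(false, true, false) = true
[root] true AND true = true
Overall: true → enabled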